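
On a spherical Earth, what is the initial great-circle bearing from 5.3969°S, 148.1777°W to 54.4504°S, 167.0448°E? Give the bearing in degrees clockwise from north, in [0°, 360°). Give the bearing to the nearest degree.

208°

Δλ = 167.0448 − -148.1777 = 315.2225°; wrapped into (−180°, 180°]: -44.7775°.
θ = atan2( sin Δλ · cos φ₂ , cos φ₁ · sin φ₂ − sin φ₁ · cos φ₂ · cos Δλ )
  = atan2(-0.40952, -0.77119) = -152.031° → normalised to [0°, 360°): 207.969°.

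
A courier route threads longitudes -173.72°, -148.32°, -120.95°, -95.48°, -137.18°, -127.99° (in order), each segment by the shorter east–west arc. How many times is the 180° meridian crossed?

Leg 1: -173.72° → -148.32°, shortest Δλ = 25.4° (east) — does not cross 180°.
Leg 2: -148.32° → -120.95°, shortest Δλ = 27.37° (east) — does not cross 180°.
Leg 3: -120.95° → -95.48°, shortest Δλ = 25.47° (east) — does not cross 180°.
Leg 4: -95.48° → -137.18°, shortest Δλ = -41.7° (west) — does not cross 180°.
Leg 5: -137.18° → -127.99°, shortest Δλ = 9.19° (east) — does not cross 180°.
Total crossings: 0.

0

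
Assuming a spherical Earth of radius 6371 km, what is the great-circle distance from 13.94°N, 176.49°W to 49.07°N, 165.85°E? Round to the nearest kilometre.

Δλ = 165.85 − -176.49 = 342.34°; wrapped into (−180°, 180°]: -17.66°.
Δφ = 49.07 − 13.94 = 35.13°.
a = sin²(Δφ/2) + cos φ₁ · cos φ₂ · sin²(Δλ/2) = 0.106058.
c = 2·atan2(√a, √(1−a)) = 0.66343 rad → d = 6371·c ≈ 4226.72 km.

4227 km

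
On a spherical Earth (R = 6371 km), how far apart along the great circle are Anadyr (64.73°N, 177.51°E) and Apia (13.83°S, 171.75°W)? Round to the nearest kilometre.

8783 km

Δλ = -171.75 − 177.51 = -349.26°; wrapped into (−180°, 180°]: 10.74°.
Δφ = -13.83 − 64.73 = -78.56°.
a = sin²(Δφ/2) + cos φ₁ · cos φ₂ · sin²(Δλ/2) = 0.404460.
c = 2·atan2(√a, √(1−a)) = 1.37853 rad → d = 6371·c ≈ 8782.64 km.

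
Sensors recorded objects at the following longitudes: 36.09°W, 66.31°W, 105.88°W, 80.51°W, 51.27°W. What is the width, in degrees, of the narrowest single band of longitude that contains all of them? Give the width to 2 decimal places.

Sort the longitudes: -105.88°, -80.51°, -66.31°, -51.27°, -36.09°.
Eastward gaps between consecutive values (wrapping around): 25.37°, 14.20°, 15.04°, 15.18°, 290.21°.
Largest gap = 290.21° ⇒ minimal covering band is its complement: 360° − 290.21° = 69.79°.
Band runs from -105.88° eastward to -36.09°.

69.79°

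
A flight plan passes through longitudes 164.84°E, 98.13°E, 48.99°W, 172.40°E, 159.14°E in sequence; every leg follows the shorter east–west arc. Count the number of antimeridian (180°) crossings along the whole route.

Leg 1: +164.84° → +98.13°, shortest Δλ = -66.71° (west) — does not cross 180°.
Leg 2: +98.13° → -48.99°, shortest Δλ = -147.12° (west) — does not cross 180°.
Leg 3: -48.99° → +172.40°, shortest Δλ = -138.61° (west) — crosses 180°.
Leg 4: +172.40° → +159.14°, shortest Δλ = -13.26° (west) — does not cross 180°.
Total crossings: 1.

1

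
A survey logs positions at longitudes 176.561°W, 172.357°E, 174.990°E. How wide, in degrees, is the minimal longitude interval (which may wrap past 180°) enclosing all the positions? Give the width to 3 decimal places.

Sort the longitudes: -176.561°, +172.357°, +174.990°.
Eastward gaps between consecutive values (wrapping around): 348.918°, 2.633°, 8.449°.
Largest gap = 348.918° ⇒ minimal covering band is its complement: 360° − 348.918° = 11.082°.
Band runs from +172.357° eastward to -176.561°, crossing the antimeridian.

11.082°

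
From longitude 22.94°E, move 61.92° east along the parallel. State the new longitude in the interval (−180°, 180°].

Start at +22.94°; shift +61.92° → +84.86°.
+84.86° already lies in (−180°, 180°].

84.86°E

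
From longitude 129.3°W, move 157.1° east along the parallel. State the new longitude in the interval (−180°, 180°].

27.8°E

Start at -129.3°; shift +157.1° → +27.8°.
+27.8° already lies in (−180°, 180°].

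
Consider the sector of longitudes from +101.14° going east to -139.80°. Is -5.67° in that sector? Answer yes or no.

No

Band width going east from +101.14° to -139.80°: ((-139.80 − 101.14) mod 360) = 119.06°.
Offset of -5.67° east of the west edge: ((-5.67 − 101.14) mod 360) = 253.19°.
253.19° > 119.06° ⇒ outside.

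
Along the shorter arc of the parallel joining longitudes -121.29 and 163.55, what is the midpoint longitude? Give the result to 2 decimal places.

Signed shortest Δλ from -121.29° to +163.55° is -75.16°.
Midpoint longitude = -121.29° + (-75.16°)/2 = -121.29° − 37.58° = -158.87°.
(The naïve average (-121.29 + +163.55)/2 = 21.13° is on the wrong side of the globe.)

-158.87°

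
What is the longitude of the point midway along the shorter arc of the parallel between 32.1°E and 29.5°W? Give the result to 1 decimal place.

Signed shortest Δλ from +32.1° to -29.5° is -61.6°.
Midpoint longitude = +32.1° + (-61.6°)/2 = +32.1° − 30.8° = +1.3°.

1.3°E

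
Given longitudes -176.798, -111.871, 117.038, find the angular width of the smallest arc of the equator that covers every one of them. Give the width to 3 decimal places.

131.091°

Sort the longitudes: -176.798°, -111.871°, +117.038°.
Eastward gaps between consecutive values (wrapping around): 64.927°, 228.909°, 66.164°.
Largest gap = 228.909° ⇒ minimal covering band is its complement: 360° − 228.909° = 131.091°.
Band runs from +117.038° eastward to -111.871°, crossing the antimeridian.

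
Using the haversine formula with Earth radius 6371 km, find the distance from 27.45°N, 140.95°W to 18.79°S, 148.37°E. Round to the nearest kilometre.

Δλ = 148.37 − -140.95 = 289.32°; wrapped into (−180°, 180°]: -70.68°.
Δφ = -18.79 − 27.45 = -46.24°.
a = sin²(Δφ/2) + cos φ₁ · cos φ₂ · sin²(Δλ/2) = 0.435266.
c = 2·atan2(√a, √(1−a)) = 1.44096 rad → d = 6371·c ≈ 9180.38 km.

9180 km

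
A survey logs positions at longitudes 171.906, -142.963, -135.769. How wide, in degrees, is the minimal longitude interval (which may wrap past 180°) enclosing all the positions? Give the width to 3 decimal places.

52.325°

Sort the longitudes: -142.963°, -135.769°, +171.906°.
Eastward gaps between consecutive values (wrapping around): 7.194°, 307.675°, 45.131°.
Largest gap = 307.675° ⇒ minimal covering band is its complement: 360° − 307.675° = 52.325°.
Band runs from +171.906° eastward to -135.769°, crossing the antimeridian.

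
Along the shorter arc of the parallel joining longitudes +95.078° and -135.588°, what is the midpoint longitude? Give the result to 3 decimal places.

Signed shortest Δλ from +95.078° to -135.588° is +129.334°.
Midpoint longitude = +95.078° + (+129.334°)/2 = +95.078° + 64.667° = +159.745°.
(The naïve average (+95.078 + -135.588)/2 = -20.255° is on the wrong side of the globe.)

+159.745°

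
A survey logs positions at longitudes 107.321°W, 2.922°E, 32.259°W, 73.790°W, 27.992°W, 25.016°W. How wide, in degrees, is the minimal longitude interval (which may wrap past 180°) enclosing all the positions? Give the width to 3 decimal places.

110.243°

Sort the longitudes: -107.321°, -73.790°, -32.259°, -27.992°, -25.016°, +2.922°.
Eastward gaps between consecutive values (wrapping around): 33.531°, 41.531°, 4.267°, 2.976°, 27.938°, 249.757°.
Largest gap = 249.757° ⇒ minimal covering band is its complement: 360° − 249.757° = 110.243°.
Band runs from -107.321° eastward to +2.922°.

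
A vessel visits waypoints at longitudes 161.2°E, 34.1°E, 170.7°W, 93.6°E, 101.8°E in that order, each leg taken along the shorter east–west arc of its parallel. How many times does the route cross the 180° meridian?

Leg 1: +161.2° → +34.1°, shortest Δλ = -127.1° (west) — does not cross 180°.
Leg 2: +34.1° → -170.7°, shortest Δλ = 155.2° (east) — crosses 180°.
Leg 3: -170.7° → +93.6°, shortest Δλ = -95.7° (west) — crosses 180°.
Leg 4: +93.6° → +101.8°, shortest Δλ = 8.2° (east) — does not cross 180°.
Total crossings: 2.

2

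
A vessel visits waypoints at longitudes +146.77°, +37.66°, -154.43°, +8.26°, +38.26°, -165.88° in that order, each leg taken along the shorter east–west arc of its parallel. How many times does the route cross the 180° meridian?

Leg 1: +146.77° → +37.66°, shortest Δλ = -109.11° (west) — does not cross 180°.
Leg 2: +37.66° → -154.43°, shortest Δλ = 167.91° (east) — crosses 180°.
Leg 3: -154.43° → +8.26°, shortest Δλ = 162.69° (east) — does not cross 180°.
Leg 4: +8.26° → +38.26°, shortest Δλ = 30.0° (east) — does not cross 180°.
Leg 5: +38.26° → -165.88°, shortest Δλ = 155.86° (east) — crosses 180°.
Total crossings: 2.

2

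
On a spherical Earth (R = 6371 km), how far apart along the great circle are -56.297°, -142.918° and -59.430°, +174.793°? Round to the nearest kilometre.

2482 km

Δλ = 174.793 − -142.918 = 317.711°; wrapped into (−180°, 180°]: -42.289°.
Δφ = -59.430 − -56.297 = -3.133°.
a = sin²(Δφ/2) + cos φ₁ · cos φ₂ · sin²(Δλ/2) = 0.037469.
c = 2·atan2(√a, √(1−a)) = 0.38960 rad → d = 6371·c ≈ 2482.11 km.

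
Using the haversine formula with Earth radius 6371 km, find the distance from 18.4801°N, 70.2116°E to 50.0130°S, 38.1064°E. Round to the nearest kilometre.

Δλ = 38.1064 − 70.2116 = -32.1052°.
Δφ = -50.0130 − 18.4801 = -68.4931°.
a = sin²(Δφ/2) + cos φ₁ · cos φ₂ · sin²(Δλ/2) = 0.363296.
c = 2·atan2(√a, √(1−a)) = 1.29386 rad → d = 6371·c ≈ 8243.19 km.

8243 km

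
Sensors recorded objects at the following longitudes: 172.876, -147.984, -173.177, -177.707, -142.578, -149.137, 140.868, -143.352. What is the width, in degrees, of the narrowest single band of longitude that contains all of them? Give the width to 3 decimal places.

Sort the longitudes: -177.707°, -173.177°, -149.137°, -147.984°, -143.352°, -142.578°, +140.868°, +172.876°.
Eastward gaps between consecutive values (wrapping around): 4.530°, 24.040°, 1.153°, 4.632°, 0.774°, 283.446°, 32.008°, 9.417°.
Largest gap = 283.446° ⇒ minimal covering band is its complement: 360° − 283.446° = 76.554°.
Band runs from +140.868° eastward to -142.578°, crossing the antimeridian.

76.554°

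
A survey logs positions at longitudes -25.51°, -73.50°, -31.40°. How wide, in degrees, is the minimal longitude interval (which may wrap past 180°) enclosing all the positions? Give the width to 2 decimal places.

47.99°

Sort the longitudes: -73.50°, -31.40°, -25.51°.
Eastward gaps between consecutive values (wrapping around): 42.10°, 5.89°, 312.01°.
Largest gap = 312.01° ⇒ minimal covering band is its complement: 360° − 312.01° = 47.99°.
Band runs from -73.50° eastward to -25.51°.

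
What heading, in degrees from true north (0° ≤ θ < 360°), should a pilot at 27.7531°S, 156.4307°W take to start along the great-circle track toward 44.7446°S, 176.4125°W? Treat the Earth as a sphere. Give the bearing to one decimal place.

217.9°

Δλ = -176.4125 − -156.4307 = -19.9818°.
θ = atan2( sin Δλ · cos φ₂ , cos φ₁ · sin φ₂ − sin φ₁ · cos φ₂ · cos Δλ )
  = atan2(-0.24271, -0.31214) = -142.133° → normalised to [0°, 360°): 217.867°.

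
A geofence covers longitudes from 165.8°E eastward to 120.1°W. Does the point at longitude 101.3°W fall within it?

Band width going east from +165.8° to -120.1°: ((-120.1 − 165.8) mod 360) = 74.1°.
Offset of -101.3° east of the west edge: ((-101.3 − 165.8) mod 360) = 92.9°.
92.9° > 74.1° ⇒ outside.

No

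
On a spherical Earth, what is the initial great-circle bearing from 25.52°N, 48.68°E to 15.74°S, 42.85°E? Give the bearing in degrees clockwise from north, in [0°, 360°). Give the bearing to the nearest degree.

188°

Δλ = 42.85 − 48.68 = -5.83°.
θ = atan2( sin Δλ · cos φ₂ , cos φ₁ · sin φ₂ − sin φ₁ · cos φ₂ · cos Δλ )
  = atan2(-0.09777, -0.65733) = -171.540° → normalised to [0°, 360°): 188.460°.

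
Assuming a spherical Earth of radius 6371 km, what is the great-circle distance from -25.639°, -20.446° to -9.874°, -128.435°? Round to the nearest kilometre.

Δλ = -128.435 − -20.446 = -107.989°.
Δφ = -9.874 − -25.639 = 15.765°.
a = sin²(Δφ/2) + cos φ₁ · cos φ₂ · sin²(Δλ/2) = 0.600051.
c = 2·atan2(√a, √(1−a)) = 1.77226 rad → d = 6371·c ≈ 11291.06 km.

11291 km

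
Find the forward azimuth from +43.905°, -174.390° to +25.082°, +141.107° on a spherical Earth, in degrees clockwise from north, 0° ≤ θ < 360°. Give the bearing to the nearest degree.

257°

Δλ = 141.107 − -174.390 = 315.497°; wrapped into (−180°, 180°]: -44.503°.
θ = atan2( sin Δλ · cos φ₂ , cos φ₁ · sin φ₂ − sin φ₁ · cos φ₂ · cos Δλ )
  = atan2(-0.63485, -0.14252) = -102.653° → normalised to [0°, 360°): 257.347°.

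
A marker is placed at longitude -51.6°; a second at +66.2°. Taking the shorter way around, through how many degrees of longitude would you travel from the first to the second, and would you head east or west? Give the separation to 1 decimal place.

117.8° east

Raw difference: 66.2 − -51.6 = 117.8°.
Normalise into (−180°, 180°]: 117.8° stays 117.8°.
Positive ⇒ the second point lies to the east; separation 117.8°.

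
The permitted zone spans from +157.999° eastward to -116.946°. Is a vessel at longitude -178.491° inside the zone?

Yes

Band width going east from +157.999° to -116.946°: ((-116.946 − 157.999) mod 360) = 85.055°.
Offset of -178.491° east of the west edge: ((-178.491 − 157.999) mod 360) = 23.510°.
23.510° ≤ 85.055° ⇒ inside.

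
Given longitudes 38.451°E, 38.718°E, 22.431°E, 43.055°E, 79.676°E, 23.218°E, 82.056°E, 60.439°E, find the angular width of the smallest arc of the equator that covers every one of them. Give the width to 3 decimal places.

Sort the longitudes: +22.431°, +23.218°, +38.451°, +38.718°, +43.055°, +60.439°, +79.676°, +82.056°.
Eastward gaps between consecutive values (wrapping around): 0.787°, 15.233°, 0.267°, 4.337°, 17.384°, 19.237°, 2.380°, 300.375°.
Largest gap = 300.375° ⇒ minimal covering band is its complement: 360° − 300.375° = 59.625°.
Band runs from +22.431° eastward to +82.056°.

59.625°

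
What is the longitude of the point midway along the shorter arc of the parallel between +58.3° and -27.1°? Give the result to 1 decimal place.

+15.6°

Signed shortest Δλ from +58.3° to -27.1° is -85.4°.
Midpoint longitude = +58.3° + (-85.4°)/2 = +58.3° − 42.7° = +15.6°.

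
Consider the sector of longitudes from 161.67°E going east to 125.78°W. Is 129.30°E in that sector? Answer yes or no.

Band width going east from +161.67° to -125.78°: ((-125.78 − 161.67) mod 360) = 72.55°.
Offset of +129.30° east of the west edge: ((129.30 − 161.67) mod 360) = 327.63°.
327.63° > 72.55° ⇒ outside.

No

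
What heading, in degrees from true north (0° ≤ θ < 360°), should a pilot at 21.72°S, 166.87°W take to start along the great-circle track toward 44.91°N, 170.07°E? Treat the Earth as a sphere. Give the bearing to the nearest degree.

Δλ = 170.07 − -166.87 = 336.94°; wrapped into (−180°, 180°]: -23.06°.
θ = atan2( sin Δλ · cos φ₂ , cos φ₁ · sin φ₂ − sin φ₁ · cos φ₂ · cos Δλ )
  = atan2(-0.27740, 0.89702) = -17.184° → normalised to [0°, 360°): 342.816°.

343°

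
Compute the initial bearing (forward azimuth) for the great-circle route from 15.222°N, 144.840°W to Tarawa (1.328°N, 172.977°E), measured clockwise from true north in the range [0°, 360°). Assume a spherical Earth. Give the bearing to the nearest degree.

Δλ = 172.977 − -144.840 = 317.817°; wrapped into (−180°, 180°]: -42.183°.
θ = atan2( sin Δλ · cos φ₂ , cos φ₁ · sin φ₂ − sin φ₁ · cos φ₂ · cos Δλ )
  = atan2(-0.67132, -0.17214) = -104.382° → normalised to [0°, 360°): 255.618°.

256°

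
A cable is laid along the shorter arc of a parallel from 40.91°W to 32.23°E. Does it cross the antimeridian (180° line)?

No

Signed shortest Δλ = ((32.23 − -40.91 + 180) mod 360) − 180 = 73.14°.
Going east by 73.14° from -40.91° reaches +32.23° without touching 180°.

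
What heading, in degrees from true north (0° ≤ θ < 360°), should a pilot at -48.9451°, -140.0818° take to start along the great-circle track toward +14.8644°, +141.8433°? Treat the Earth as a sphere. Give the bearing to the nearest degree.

289°

Δλ = 141.8433 − -140.0818 = 281.9251°; wrapped into (−180°, 180°]: -78.0749°.
θ = atan2( sin Δλ · cos φ₂ , cos φ₁ · sin φ₂ − sin φ₁ · cos φ₂ · cos Δλ )
  = atan2(-0.94568, 0.31909) = -71.355° → normalised to [0°, 360°): 288.645°.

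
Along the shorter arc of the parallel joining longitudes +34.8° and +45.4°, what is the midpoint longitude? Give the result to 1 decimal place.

Signed shortest Δλ from +34.8° to +45.4° is +10.6°.
Midpoint longitude = +34.8° + (+10.6°)/2 = +34.8° + 5.3° = +40.1°.

+40.1°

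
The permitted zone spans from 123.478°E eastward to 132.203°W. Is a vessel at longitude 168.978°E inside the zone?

Yes

Band width going east from +123.478° to -132.203°: ((-132.203 − 123.478) mod 360) = 104.319°.
Offset of +168.978° east of the west edge: ((168.978 − 123.478) mod 360) = 45.500°.
45.500° ≤ 104.319° ⇒ inside.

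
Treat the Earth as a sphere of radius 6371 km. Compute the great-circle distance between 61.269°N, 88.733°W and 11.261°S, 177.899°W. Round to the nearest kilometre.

Δλ = -177.899 − -88.733 = -89.166°.
Δφ = -11.261 − 61.269 = -72.530°.
a = sin²(Δφ/2) + cos φ₁ · cos φ₂ · sin²(Δλ/2) = 0.582188.
c = 2·atan2(√a, √(1−a)) = 1.73592 rad → d = 6371·c ≈ 11059.55 km.

11060 km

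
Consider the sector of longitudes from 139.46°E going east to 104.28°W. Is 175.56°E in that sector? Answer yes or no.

Yes

Band width going east from +139.46° to -104.28°: ((-104.28 − 139.46) mod 360) = 116.26°.
Offset of +175.56° east of the west edge: ((175.56 − 139.46) mod 360) = 36.10°.
36.10° ≤ 116.26° ⇒ inside.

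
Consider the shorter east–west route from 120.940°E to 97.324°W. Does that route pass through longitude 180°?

Yes

Naïve |-97.324 − 120.940| = 218.264° > 180°, so the shorter arc goes the other way round — across 180°.
Signed shortest Δλ = ((-97.324 − 120.940 + 180) mod 360) − 180 = 141.736°.
Going east by 141.736° from +120.940° passes through 180° before reaching -97.324°.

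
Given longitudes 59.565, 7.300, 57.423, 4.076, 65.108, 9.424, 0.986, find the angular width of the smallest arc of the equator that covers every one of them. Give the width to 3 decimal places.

64.122°

Sort the longitudes: +0.986°, +4.076°, +7.300°, +9.424°, +57.423°, +59.565°, +65.108°.
Eastward gaps between consecutive values (wrapping around): 3.090°, 3.224°, 2.124°, 47.999°, 2.142°, 5.543°, 295.878°.
Largest gap = 295.878° ⇒ minimal covering band is its complement: 360° − 295.878° = 64.122°.
Band runs from +0.986° eastward to +65.108°.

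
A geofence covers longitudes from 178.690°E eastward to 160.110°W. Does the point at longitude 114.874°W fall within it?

No

Band width going east from +178.690° to -160.110°: ((-160.110 − 178.690) mod 360) = 21.200°.
Offset of -114.874° east of the west edge: ((-114.874 − 178.690) mod 360) = 66.436°.
66.436° > 21.200° ⇒ outside.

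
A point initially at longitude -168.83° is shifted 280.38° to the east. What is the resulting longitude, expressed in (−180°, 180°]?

+111.55°

Start at -168.83°; shift +280.38° → +111.55°.
+111.55° already lies in (−180°, 180°].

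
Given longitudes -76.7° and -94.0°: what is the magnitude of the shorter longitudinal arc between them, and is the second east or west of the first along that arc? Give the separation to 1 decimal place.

17.3° west

Raw difference: -94.0 − -76.7 = -17.3°.
Normalise into (−180°, 180°]: -17.3° stays -17.3°.
Negative ⇒ the second point lies to the west; separation 17.3°.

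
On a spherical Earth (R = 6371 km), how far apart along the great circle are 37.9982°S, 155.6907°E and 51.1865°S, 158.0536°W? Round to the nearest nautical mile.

2089 nmi

Δλ = -158.0536 − 155.6907 = -313.7443°; wrapped into (−180°, 180°]: 46.2557°.
Δφ = -51.1865 − -37.9982 = -13.1883°.
a = sin²(Δφ/2) + cos φ₁ · cos φ₂ · sin²(Δλ/2) = 0.089390.
c = 2·atan2(√a, √(1−a)) = 0.60725 rad → d = 6371·c ≈ 3868.79 km ≈ 2088.98 nmi.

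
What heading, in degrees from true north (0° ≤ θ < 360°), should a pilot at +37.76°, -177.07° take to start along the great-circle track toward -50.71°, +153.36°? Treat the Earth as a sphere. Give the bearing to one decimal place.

Δλ = 153.36 − -177.07 = 330.43°; wrapped into (−180°, 180°]: -29.57°.
θ = atan2( sin Δλ · cos φ₂ , cos φ₁ · sin φ₂ − sin φ₁ · cos φ₂ · cos Δλ )
  = atan2(-0.31250, -0.94914) = -161.776° → normalised to [0°, 360°): 198.224°.

198.2°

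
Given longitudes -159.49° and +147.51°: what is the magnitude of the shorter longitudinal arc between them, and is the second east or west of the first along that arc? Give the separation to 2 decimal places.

53.00° west

Raw difference: 147.51 − -159.49 = 307.0°.
Normalise into (−180°, 180°]: 307.0° − 360° = -53.0°.
Negative ⇒ the second point lies to the west; separation 53.00°.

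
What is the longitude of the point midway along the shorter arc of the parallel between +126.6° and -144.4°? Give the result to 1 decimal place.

Signed shortest Δλ from +126.6° to -144.4° is +89.0°.
Midpoint longitude = +126.6° + (+89.0°)/2 = +126.6° + 44.5° = +171.1°.
(The naïve average (+126.6 + -144.4)/2 = -8.9° is on the wrong side of the globe.)

+171.1°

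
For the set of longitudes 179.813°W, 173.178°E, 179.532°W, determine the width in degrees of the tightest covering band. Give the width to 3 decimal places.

7.290°

Sort the longitudes: -179.813°, -179.532°, +173.178°.
Eastward gaps between consecutive values (wrapping around): 0.281°, 352.710°, 7.009°.
Largest gap = 352.710° ⇒ minimal covering band is its complement: 360° − 352.710° = 7.290°.
Band runs from +173.178° eastward to -179.532°, crossing the antimeridian.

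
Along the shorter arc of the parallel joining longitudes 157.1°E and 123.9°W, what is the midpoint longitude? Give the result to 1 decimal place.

163.4°W

Signed shortest Δλ from +157.1° to -123.9° is +79.0°.
Midpoint longitude = +157.1° + (+79.0°)/2 = +157.1° + 39.5° = +196.6°.
Normalise into (−180°, 180°]: -163.4°.
(The naïve average (+157.1 + -123.9)/2 = 16.6° is on the wrong side of the globe.)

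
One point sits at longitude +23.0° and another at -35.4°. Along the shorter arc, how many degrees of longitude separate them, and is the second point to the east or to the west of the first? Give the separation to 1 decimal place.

58.4° west

Raw difference: -35.4 − 23.0 = -58.4°.
Normalise into (−180°, 180°]: -58.4° stays -58.4°.
Negative ⇒ the second point lies to the west; separation 58.4°.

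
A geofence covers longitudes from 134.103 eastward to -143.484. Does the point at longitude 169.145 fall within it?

Yes

Band width going east from +134.103° to -143.484°: ((-143.484 − 134.103) mod 360) = 82.413°.
Offset of +169.145° east of the west edge: ((169.145 − 134.103) mod 360) = 35.042°.
35.042° ≤ 82.413° ⇒ inside.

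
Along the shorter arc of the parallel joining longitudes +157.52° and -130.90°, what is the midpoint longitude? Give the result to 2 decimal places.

Signed shortest Δλ from +157.52° to -130.90° is +71.58°.
Midpoint longitude = +157.52° + (+71.58°)/2 = +157.52° + 35.79° = +193.31°.
Normalise into (−180°, 180°]: -166.69°.
(The naïve average (+157.52 + -130.90)/2 = 13.31° is on the wrong side of the globe.)

-166.69°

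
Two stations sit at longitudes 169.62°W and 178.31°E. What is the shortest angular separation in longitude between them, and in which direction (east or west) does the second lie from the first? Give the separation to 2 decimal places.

12.07° west

Raw difference: 178.31 − -169.62 = 347.93°.
Normalise into (−180°, 180°]: 347.93° − 360° = -12.07°.
Negative ⇒ the second point lies to the west; separation 12.07°.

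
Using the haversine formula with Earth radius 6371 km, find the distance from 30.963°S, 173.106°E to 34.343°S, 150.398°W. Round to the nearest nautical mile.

1846 nmi

Δλ = -150.398 − 173.106 = -323.504°; wrapped into (−180°, 180°]: 36.496°.
Δφ = -34.343 − -30.963 = -3.380°.
a = sin²(Δφ/2) + cos φ₁ · cos φ₂ · sin²(Δλ/2) = 0.070291.
c = 2·atan2(√a, √(1−a)) = 0.53667 rad → d = 6371·c ≈ 3419.11 km ≈ 1846.17 nmi.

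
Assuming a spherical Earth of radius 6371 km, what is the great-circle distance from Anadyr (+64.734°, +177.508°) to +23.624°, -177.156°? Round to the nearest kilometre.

4588 km

Δλ = -177.156 − 177.508 = -354.664°; wrapped into (−180°, 180°]: 5.336°.
Δφ = 23.624 − 64.734 = -41.110°.
a = sin²(Δφ/2) + cos φ₁ · cos φ₂ · sin²(Δλ/2) = 0.124123.
c = 2·atan2(√a, √(1−a)) = 0.72008 rad → d = 6371·c ≈ 4587.62 km.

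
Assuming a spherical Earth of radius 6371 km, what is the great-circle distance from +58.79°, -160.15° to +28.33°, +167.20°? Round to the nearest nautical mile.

2271 nmi

Δλ = 167.20 − -160.15 = 327.35°; wrapped into (−180°, 180°]: -32.65°.
Δφ = 28.33 − 58.79 = -30.46°.
a = sin²(Δφ/2) + cos φ₁ · cos φ₂ · sin²(Δλ/2) = 0.105045.
c = 2·atan2(√a, √(1−a)) = 0.66014 rad → d = 6371·c ≈ 4205.72 km ≈ 2270.91 nmi.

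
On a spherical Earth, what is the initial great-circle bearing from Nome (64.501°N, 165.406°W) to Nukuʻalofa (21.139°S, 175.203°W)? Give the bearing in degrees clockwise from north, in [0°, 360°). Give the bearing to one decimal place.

Δλ = -175.203 − -165.406 = -9.797°.
θ = atan2( sin Δλ · cos φ₂ , cos φ₁ · sin φ₂ − sin φ₁ · cos φ₂ · cos Δλ )
  = atan2(-0.15871, -0.98483) = -170.845° → normalised to [0°, 360°): 189.155°.

189.2°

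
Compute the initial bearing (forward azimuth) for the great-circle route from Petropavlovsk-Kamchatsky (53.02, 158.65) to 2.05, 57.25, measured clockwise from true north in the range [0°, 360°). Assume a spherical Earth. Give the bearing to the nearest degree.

Δλ = 57.25 − 158.65 = -101.40°.
θ = atan2( sin Δλ · cos φ₂ , cos φ₁ · sin φ₂ − sin φ₁ · cos φ₂ · cos Δλ )
  = atan2(-0.97964, 0.17931) = -79.627° → normalised to [0°, 360°): 280.373°.

280°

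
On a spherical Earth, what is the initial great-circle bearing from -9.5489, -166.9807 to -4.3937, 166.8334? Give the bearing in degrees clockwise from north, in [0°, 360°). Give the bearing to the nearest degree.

279°

Δλ = 166.8334 − -166.9807 = 333.8141°; wrapped into (−180°, 180°]: -26.1859°.
θ = atan2( sin Δλ · cos φ₂ , cos φ₁ · sin φ₂ − sin φ₁ · cos φ₂ · cos Δλ )
  = atan2(-0.43999, 0.07288) = -80.595° → normalised to [0°, 360°): 279.405°.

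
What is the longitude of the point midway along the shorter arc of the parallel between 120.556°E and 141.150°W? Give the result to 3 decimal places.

Signed shortest Δλ from +120.556° to -141.150° is +98.294°.
Midpoint longitude = +120.556° + (+98.294°)/2 = +120.556° + 49.147° = +169.703°.
(The naïve average (+120.556 + -141.150)/2 = -10.297° is on the wrong side of the globe.)

169.703°E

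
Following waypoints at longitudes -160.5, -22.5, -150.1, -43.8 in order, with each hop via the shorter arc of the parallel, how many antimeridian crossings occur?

Leg 1: -160.5° → -22.5°, shortest Δλ = 138.0° (east) — does not cross 180°.
Leg 2: -22.5° → -150.1°, shortest Δλ = -127.6° (west) — does not cross 180°.
Leg 3: -150.1° → -43.8°, shortest Δλ = 106.3° (east) — does not cross 180°.
Total crossings: 0.

0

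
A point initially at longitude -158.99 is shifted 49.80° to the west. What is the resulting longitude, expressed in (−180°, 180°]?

Start at -158.99°; shift −49.80° → -208.79°.
-208.79° lies outside (−180°, 180°]; add 360° → +151.21°.

+151.21°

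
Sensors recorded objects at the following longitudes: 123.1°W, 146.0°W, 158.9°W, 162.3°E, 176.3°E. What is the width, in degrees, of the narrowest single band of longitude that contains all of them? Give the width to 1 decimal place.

74.6°

Sort the longitudes: -158.9°, -146.0°, -123.1°, +162.3°, +176.3°.
Eastward gaps between consecutive values (wrapping around): 12.9°, 22.9°, 285.4°, 14.0°, 24.8°.
Largest gap = 285.4° ⇒ minimal covering band is its complement: 360° − 285.4° = 74.6°.
Band runs from +162.3° eastward to -123.1°, crossing the antimeridian.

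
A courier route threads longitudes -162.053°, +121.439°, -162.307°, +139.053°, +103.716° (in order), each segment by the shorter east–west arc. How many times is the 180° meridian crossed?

3

Leg 1: -162.053° → +121.439°, shortest Δλ = -76.508° (west) — crosses 180°.
Leg 2: +121.439° → -162.307°, shortest Δλ = 76.254° (east) — crosses 180°.
Leg 3: -162.307° → +139.053°, shortest Δλ = -58.64° (west) — crosses 180°.
Leg 4: +139.053° → +103.716°, shortest Δλ = -35.337° (west) — does not cross 180°.
Total crossings: 3.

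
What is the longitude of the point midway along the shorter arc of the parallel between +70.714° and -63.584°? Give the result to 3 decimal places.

Signed shortest Δλ from +70.714° to -63.584° is -134.298°.
Midpoint longitude = +70.714° + (-134.298°)/2 = +70.714° − 67.149° = +3.565°.

+3.565°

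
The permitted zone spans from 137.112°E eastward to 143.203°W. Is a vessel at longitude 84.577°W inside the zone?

No

Band width going east from +137.112° to -143.203°: ((-143.203 − 137.112) mod 360) = 79.685°.
Offset of -84.577° east of the west edge: ((-84.577 − 137.112) mod 360) = 138.311°.
138.311° > 79.685° ⇒ outside.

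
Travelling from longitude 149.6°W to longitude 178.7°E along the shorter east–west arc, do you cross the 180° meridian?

Yes

Naïve |178.7 − -149.6| = 328.3° > 180°, so the shorter arc goes the other way round — across 180°.
Signed shortest Δλ = ((178.7 − -149.6 + 180) mod 360) − 180 = -31.7°.
Going west by 31.7° from -149.6° passes through 180° before reaching +178.7°.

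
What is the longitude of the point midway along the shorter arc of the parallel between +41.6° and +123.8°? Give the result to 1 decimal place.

Signed shortest Δλ from +41.6° to +123.8° is +82.2°.
Midpoint longitude = +41.6° + (+82.2°)/2 = +41.6° + 41.1° = +82.7°.

+82.7°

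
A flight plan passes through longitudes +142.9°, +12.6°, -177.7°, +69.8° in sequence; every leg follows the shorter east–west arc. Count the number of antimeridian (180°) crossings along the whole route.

Leg 1: +142.9° → +12.6°, shortest Δλ = -130.3° (west) — does not cross 180°.
Leg 2: +12.6° → -177.7°, shortest Δλ = 169.7° (east) — crosses 180°.
Leg 3: -177.7° → +69.8°, shortest Δλ = -112.5° (west) — crosses 180°.
Total crossings: 2.

2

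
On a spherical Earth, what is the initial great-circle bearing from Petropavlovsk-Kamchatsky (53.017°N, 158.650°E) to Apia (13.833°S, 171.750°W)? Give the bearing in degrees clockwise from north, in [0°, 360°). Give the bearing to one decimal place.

Δλ = -171.750 − 158.650 = -330.400°; wrapped into (−180°, 180°]: 29.600°.
θ = atan2( sin Δλ · cos φ₂ , cos φ₁ · sin φ₂ − sin φ₁ · cos φ₂ · cos Δλ )
  = atan2(0.47962, -0.81825) = 149.623° → normalised to [0°, 360°): 149.623°.

149.6°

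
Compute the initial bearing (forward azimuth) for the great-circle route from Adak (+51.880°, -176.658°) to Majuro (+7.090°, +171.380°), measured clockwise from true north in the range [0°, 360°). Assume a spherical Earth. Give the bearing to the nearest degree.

197°

Δλ = 171.380 − -176.658 = 348.038°; wrapped into (−180°, 180°]: -11.962°.
θ = atan2( sin Δλ · cos φ₂ , cos φ₁ · sin φ₂ − sin φ₁ · cos φ₂ · cos Δλ )
  = atan2(-0.20568, -0.68756) = -163.346° → normalised to [0°, 360°): 196.654°.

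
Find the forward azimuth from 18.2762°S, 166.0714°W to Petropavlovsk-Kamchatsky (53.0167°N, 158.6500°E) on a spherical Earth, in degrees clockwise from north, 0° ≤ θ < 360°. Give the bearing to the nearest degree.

339°

Δλ = 158.6500 − -166.0714 = 324.7214°; wrapped into (−180°, 180°]: -35.2786°.
θ = atan2( sin Δλ · cos φ₂ , cos φ₁ · sin φ₂ − sin φ₁ · cos φ₂ · cos Δλ )
  = atan2(-0.34745, 0.91252) = -20.844° → normalised to [0°, 360°): 339.156°.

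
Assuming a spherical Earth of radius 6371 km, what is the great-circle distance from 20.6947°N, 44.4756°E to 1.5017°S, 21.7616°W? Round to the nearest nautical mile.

Δλ = -21.7616 − 44.4756 = -66.2372°.
Δφ = -1.5017 − 20.6947 = -22.1964°.
a = sin²(Δφ/2) + cos φ₁ · cos φ₂ · sin²(Δλ/2) = 0.316220.
c = 2·atan2(√a, √(1−a)) = 1.19441 rad → d = 6371·c ≈ 7609.60 km ≈ 4108.85 nmi.

4109 nmi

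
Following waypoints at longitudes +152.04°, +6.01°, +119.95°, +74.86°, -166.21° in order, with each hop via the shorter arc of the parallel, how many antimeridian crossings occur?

1

Leg 1: +152.04° → +6.01°, shortest Δλ = -146.03° (west) — does not cross 180°.
Leg 2: +6.01° → +119.95°, shortest Δλ = 113.94° (east) — does not cross 180°.
Leg 3: +119.95° → +74.86°, shortest Δλ = -45.09° (west) — does not cross 180°.
Leg 4: +74.86° → -166.21°, shortest Δλ = 118.93° (east) — crosses 180°.
Total crossings: 1.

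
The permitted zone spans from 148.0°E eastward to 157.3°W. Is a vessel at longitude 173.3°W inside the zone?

Yes

Band width going east from +148.0° to -157.3°: ((-157.3 − 148.0) mod 360) = 54.7°.
Offset of -173.3° east of the west edge: ((-173.3 − 148.0) mod 360) = 38.7°.
38.7° ≤ 54.7° ⇒ inside.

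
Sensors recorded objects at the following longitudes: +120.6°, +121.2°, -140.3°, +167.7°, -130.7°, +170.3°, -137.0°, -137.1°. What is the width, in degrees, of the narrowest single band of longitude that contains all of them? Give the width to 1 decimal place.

108.7°

Sort the longitudes: -140.3°, -137.1°, -137.0°, -130.7°, +120.6°, +121.2°, +167.7°, +170.3°.
Eastward gaps between consecutive values (wrapping around): 3.2°, 0.1°, 6.3°, 251.3°, 0.6°, 46.5°, 2.6°, 49.4°.
Largest gap = 251.3° ⇒ minimal covering band is its complement: 360° − 251.3° = 108.7°.
Band runs from +120.6° eastward to -130.7°, crossing the antimeridian.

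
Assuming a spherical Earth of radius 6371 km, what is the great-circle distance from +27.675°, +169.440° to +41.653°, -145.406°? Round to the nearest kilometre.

4355 km

Δλ = -145.406 − 169.440 = -314.846°; wrapped into (−180°, 180°]: 45.154°.
Δφ = 41.653 − 27.675 = 13.978°.
a = sin²(Δφ/2) + cos φ₁ · cos φ₂ · sin²(Δλ/2) = 0.112340.
c = 2·atan2(√a, √(1−a)) = 0.68357 rad → d = 6371·c ≈ 4355.05 km.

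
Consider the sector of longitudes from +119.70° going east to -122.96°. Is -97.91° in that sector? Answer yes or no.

Band width going east from +119.70° to -122.96°: ((-122.96 − 119.70) mod 360) = 117.34°.
Offset of -97.91° east of the west edge: ((-97.91 − 119.70) mod 360) = 142.39°.
142.39° > 117.34° ⇒ outside.

No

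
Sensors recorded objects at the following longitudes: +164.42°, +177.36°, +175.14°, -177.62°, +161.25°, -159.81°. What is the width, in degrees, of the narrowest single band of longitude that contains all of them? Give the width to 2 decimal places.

38.94°

Sort the longitudes: -177.62°, -159.81°, +161.25°, +164.42°, +175.14°, +177.36°.
Eastward gaps between consecutive values (wrapping around): 17.81°, 321.06°, 3.17°, 10.72°, 2.22°, 5.02°.
Largest gap = 321.06° ⇒ minimal covering band is its complement: 360° − 321.06° = 38.94°.
Band runs from +161.25° eastward to -159.81°, crossing the antimeridian.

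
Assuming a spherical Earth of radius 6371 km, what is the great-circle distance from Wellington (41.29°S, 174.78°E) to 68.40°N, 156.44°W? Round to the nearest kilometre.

Δλ = -156.44 − 174.78 = -331.22°; wrapped into (−180°, 180°]: 28.78°.
Δφ = 68.40 − -41.29 = 109.69°.
a = sin²(Δφ/2) + cos φ₁ · cos φ₂ · sin²(Δλ/2) = 0.685549.
c = 2·atan2(√a, √(1−a)) = 1.95099 rad → d = 6371·c ≈ 12429.74 km.

12430 km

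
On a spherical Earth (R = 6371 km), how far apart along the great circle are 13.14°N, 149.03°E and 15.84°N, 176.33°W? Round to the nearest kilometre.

3737 km

Δλ = -176.33 − 149.03 = -325.36°; wrapped into (−180°, 180°]: 34.64°.
Δφ = 15.84 − 13.14 = 2.70°.
a = sin²(Δφ/2) + cos φ₁ · cos φ₂ · sin²(Δλ/2) = 0.083587.
c = 2·atan2(√a, √(1−a)) = 0.58660 rad → d = 6371·c ≈ 3737.25 km.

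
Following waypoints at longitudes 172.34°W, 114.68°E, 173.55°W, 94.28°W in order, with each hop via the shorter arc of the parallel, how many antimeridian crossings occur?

2

Leg 1: -172.34° → +114.68°, shortest Δλ = -72.98° (west) — crosses 180°.
Leg 2: +114.68° → -173.55°, shortest Δλ = 71.77° (east) — crosses 180°.
Leg 3: -173.55° → -94.28°, shortest Δλ = 79.27° (east) — does not cross 180°.
Total crossings: 2.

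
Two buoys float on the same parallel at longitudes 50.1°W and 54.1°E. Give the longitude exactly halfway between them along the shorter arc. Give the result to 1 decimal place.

Signed shortest Δλ from -50.1° to +54.1° is +104.2°.
Midpoint longitude = -50.1° + (+104.2°)/2 = -50.1° + 52.1° = +2.0°.

2.0°E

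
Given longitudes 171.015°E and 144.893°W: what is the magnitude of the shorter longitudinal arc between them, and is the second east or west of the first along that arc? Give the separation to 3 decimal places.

44.092° east

Raw difference: -144.893 − 171.015 = -315.908°.
Normalise into (−180°, 180°]: -315.908° + 360° = 44.092°.
Positive ⇒ the second point lies to the east; separation 44.092°.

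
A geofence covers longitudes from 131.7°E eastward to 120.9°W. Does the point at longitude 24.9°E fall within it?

No

Band width going east from +131.7° to -120.9°: ((-120.9 − 131.7) mod 360) = 107.4°.
Offset of +24.9° east of the west edge: ((24.9 − 131.7) mod 360) = 253.2°.
253.2° > 107.4° ⇒ outside.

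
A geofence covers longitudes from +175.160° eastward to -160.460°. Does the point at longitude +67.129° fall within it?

Band width going east from +175.160° to -160.460°: ((-160.460 − 175.160) mod 360) = 24.380°.
Offset of +67.129° east of the west edge: ((67.129 − 175.160) mod 360) = 251.969°.
251.969° > 24.380° ⇒ outside.

No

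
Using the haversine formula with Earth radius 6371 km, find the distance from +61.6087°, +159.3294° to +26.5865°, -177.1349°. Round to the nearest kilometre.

Δλ = -177.1349 − 159.3294 = -336.4643°; wrapped into (−180°, 180°]: 23.5357°.
Δφ = 26.5865 − 61.6087 = -35.0222°.
a = sin²(Δφ/2) + cos φ₁ · cos φ₂ · sin²(Δλ/2) = 0.108222.
c = 2·atan2(√a, √(1−a)) = 0.67043 rad → d = 6371·c ≈ 4271.29 km.

4271 km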